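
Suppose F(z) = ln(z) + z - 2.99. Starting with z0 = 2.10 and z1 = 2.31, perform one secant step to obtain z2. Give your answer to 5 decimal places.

F(2.10) = -0.1480627, F(2.31) = 0.1572475
z2 = 2.3100000 − 0.1572475·(2.3100000 − 2.1000000) / (0.1572475 − (-0.1480627)) = 2.3100000 − (0.0330220)/(0.3053102) = 2.2018412

2.20184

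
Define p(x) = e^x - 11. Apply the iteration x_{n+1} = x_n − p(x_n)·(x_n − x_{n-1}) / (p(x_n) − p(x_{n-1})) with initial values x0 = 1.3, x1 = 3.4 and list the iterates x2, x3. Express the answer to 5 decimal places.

p(1.3) = -7.3307033, p(3.4) = 18.9641000
x2 = 3.4000000 − 18.9641000·(3.4000000 − 1.3000000) / (18.9641000 − (-7.3307033)) = 3.4000000 − (39.8246101)/(26.2948034) = 1.8854570
p(1.8854570) = -4.4106348
x3 = 1.8854570 − (-4.4106348)·(1.8854570 − 3.4000000) / (-4.4106348 − 18.9641000) = 1.8854570 − (6.6800961)/(-23.3747349) = 2.1712398

1.88546, 2.17124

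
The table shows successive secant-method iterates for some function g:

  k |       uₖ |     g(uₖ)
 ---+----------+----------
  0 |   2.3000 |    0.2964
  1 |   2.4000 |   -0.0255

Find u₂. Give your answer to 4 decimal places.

2.3921

u₂ = 2.4000 − (-0.0255)·(2.4000 − 2.3000) / (-0.0255 − 0.2964)
   = 2.4000 − (-0.002550)/(-0.321900) = 2.392078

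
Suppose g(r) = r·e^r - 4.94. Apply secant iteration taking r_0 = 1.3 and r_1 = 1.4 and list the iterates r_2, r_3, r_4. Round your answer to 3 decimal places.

g(1.3) = -0.16991, g(1.4) = 0.73728
r_2 = 1.40000 − 0.73728·(1.40000 − 1.30000) / (0.73728 − (-0.16991)) = 1.40000 − (0.07373)/(0.90719) = 1.31873
g(1.31873) = -0.00971
r_3 = 1.31873 − (-0.00971)·(1.31873 − 1.40000) / (-0.00971 − 0.73728) = 1.31873 − (0.00079)/(-0.74699) = 1.31979
g(1.31979) = -0.00054
r_4 = 1.31979 − (-0.00054)·(1.31979 − 1.31873) / (-0.00054 − (-0.00971)) = 1.31979 − (0.00000)/(0.00916) = 1.31985

1.319, 1.320, 1.320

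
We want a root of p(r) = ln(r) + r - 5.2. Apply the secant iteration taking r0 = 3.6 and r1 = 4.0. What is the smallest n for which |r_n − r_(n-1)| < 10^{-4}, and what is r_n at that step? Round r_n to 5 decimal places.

p(3.6) = -0.3190662, p(4.0) = 0.1862944
r2 = 4.0000000 − 0.1862944·(0.4000000)/(0.5053605) = 3.8525454;  |Δ| = 0.1474546
p(3.8525454) = 0.0012794
r3 = 3.8525454 − 0.0012794·(-0.1474546)/(-0.1850149) = 3.8515257;  |Δ| = 0.0010197
p(3.8515257) = -0.0000050
r4 = 3.8515257 − (-0.0000050)·(-0.0010197)/(-0.0012844) = 3.8515296;  |Δ| = 0.0000039
|r4 − r3| = 0.0000039 < 10^{-4}

n = 4, r_n = 3.85153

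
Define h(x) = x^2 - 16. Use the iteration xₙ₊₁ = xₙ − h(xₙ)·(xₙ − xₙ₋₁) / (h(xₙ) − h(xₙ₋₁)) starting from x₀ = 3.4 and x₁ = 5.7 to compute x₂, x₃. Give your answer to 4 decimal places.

3.8879, 3.9801

h(3.4) = -4.440000, h(5.7) = 16.490000
x₂ = 5.700000 − 16.490000·(5.700000 − 3.400000) / (16.490000 − (-4.440000)) = 5.700000 − (37.927000)/(20.930000) = 3.887912
h(3.887912) = -0.884140
x₃ = 3.887912 − (-0.884140)·(3.887912 − 5.700000) / (-0.884140 − 16.490000) = 3.887912 − (1.602139)/(-17.374140) = 3.980126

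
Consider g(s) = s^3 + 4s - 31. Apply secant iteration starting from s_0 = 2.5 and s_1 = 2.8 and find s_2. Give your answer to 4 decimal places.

2.7142

g(2.5) = -5.375000, g(2.8) = 2.152000
s_2 = 2.800000 − 2.152000·(2.800000 − 2.500000) / (2.152000 − (-5.375000)) = 2.800000 − (0.645600)/(7.527000) = 2.714229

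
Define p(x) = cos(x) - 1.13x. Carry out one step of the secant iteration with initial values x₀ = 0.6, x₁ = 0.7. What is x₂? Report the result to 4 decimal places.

0.6849

p(0.6) = 0.147336, p(0.7) = -0.026158
x₂ = 0.700000 − (-0.026158)·(0.700000 − 0.600000) / (-0.026158 − 0.147336) = 0.700000 − (-0.002616)/(-0.173493) = 0.684923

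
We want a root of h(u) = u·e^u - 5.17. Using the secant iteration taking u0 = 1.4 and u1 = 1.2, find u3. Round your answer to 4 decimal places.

h(1.4) = 0.507280, h(1.2) = -1.185860
u2 = 1.200000 − (-1.185860)·(1.200000 − 1.400000) / (-1.185860 − 0.507280) = 1.200000 − (0.237172)/(-1.693140) = 1.340078
h(1.340078) = -0.051783
u3 = 1.340078 − (-0.051783)·(1.340078 − 1.200000) / (-0.051783 − (-1.185860)) = 1.340078 − (-0.007254)/(1.134077) = 1.346474

1.3465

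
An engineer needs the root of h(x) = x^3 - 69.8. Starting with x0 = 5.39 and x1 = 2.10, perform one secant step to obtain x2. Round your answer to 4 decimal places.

h(5.39) = 86.790819, h(2.10) = -60.539000
x2 = 2.100000 − (-60.539000)·(2.100000 − 5.390000) / (-60.539000 − 86.790819) = 2.100000 − (199.173310)/(-147.329819) = 3.451887

3.4519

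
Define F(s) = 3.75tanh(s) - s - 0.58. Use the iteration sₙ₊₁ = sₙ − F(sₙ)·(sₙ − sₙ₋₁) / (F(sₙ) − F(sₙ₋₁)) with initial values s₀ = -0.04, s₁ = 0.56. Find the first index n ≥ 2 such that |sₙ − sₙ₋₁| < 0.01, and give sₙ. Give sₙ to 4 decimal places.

n = 4, sₙ = 0.2154

F(-0.04) = -0.689920, F(0.56) = 0.764915
s₂ = 0.560000 − 0.764915·(0.600000)/(1.454835) = 0.244535;  |Δ| = 0.315465
F(0.244535) = 0.074621
s₃ = 0.244535 − 0.074621·(-0.315465)/(-0.690295) = 0.210434;  |Δ| = 0.034102
F(0.210434) = -0.012753
s₄ = 0.210434 − (-0.012753)·(-0.034102)/(-0.087374) = 0.215411;  |Δ| = 0.004977
|s₄ − s₃| = 0.004977 < 0.01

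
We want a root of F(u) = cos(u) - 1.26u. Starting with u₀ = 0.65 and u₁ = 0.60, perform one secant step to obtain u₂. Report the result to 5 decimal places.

F(0.65) = -0.0229162, F(0.60) = 0.0693356
u₂ = 0.6000000 − 0.0693356·(0.6000000 − 0.6500000) / (0.0693356 − (-0.0229162)) = 0.6000000 − (-0.0034668)/(0.0922518) = 0.6375795

0.63758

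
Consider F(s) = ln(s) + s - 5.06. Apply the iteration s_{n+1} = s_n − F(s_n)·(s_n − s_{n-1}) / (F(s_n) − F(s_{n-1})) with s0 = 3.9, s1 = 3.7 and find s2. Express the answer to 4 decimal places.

F(3.9) = 0.200977, F(3.7) = -0.051667
s2 = 3.700000 − (-0.051667)·(3.700000 − 3.900000) / (-0.051667 − 0.200977) = 3.700000 − (0.010333)/(-0.252644) = 3.740901

3.7409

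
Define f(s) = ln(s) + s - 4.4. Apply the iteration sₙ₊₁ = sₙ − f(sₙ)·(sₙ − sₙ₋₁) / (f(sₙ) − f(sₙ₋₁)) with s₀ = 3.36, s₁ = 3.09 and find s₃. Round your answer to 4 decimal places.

f(3.36) = 0.171941, f(3.09) = -0.181829
s₂ = 3.090000 − (-0.181829)·(3.090000 − 3.360000) / (-0.181829 − 0.171941) = 3.090000 − (0.049094)/(-0.353770) = 3.228773
f(3.228773) = 0.000876
s₃ = 3.228773 − 0.000876·(3.228773 − 3.090000) / (0.000876 − (-0.181829)) = 3.228773 − (0.000122)/(0.182704) = 3.228108

3.2281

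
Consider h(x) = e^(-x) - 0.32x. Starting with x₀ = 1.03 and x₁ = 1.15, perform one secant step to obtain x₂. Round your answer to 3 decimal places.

h(1.03) = 0.02741, h(1.15) = -0.05136
x₂ = 1.15000 − (-0.05136)·(1.15000 − 1.03000) / (-0.05136 − 0.02741) = 1.15000 − (-0.00616)/(-0.07877) = 1.07175

1.072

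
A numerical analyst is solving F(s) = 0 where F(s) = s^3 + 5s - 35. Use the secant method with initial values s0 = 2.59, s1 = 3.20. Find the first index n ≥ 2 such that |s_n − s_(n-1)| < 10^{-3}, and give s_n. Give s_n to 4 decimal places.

n = 5, s_n = 2.7663

F(2.59) = -4.676021, F(3.20) = 13.768000
s2 = 3.200000 − 13.768000·(0.610000)/(18.444021) = 2.744650;  |Δ| = 0.455350
F(2.744650) = -0.601010
s3 = 2.744650 − (-0.601010)·(-0.455350)/(-14.369010) = 2.763696;  |Δ| = 0.019046
F(2.763696) = -0.072364
s4 = 2.763696 − (-0.072364)·(0.019046)/(0.528645) = 2.766303;  |Δ| = 0.002607
F(2.766303) = 0.000467
s5 = 2.766303 − 0.000467·(0.002607)/(0.072831) = 2.766286;  |Δ| = 0.000017
|s5 − s4| = 0.000017 < 10^{-3}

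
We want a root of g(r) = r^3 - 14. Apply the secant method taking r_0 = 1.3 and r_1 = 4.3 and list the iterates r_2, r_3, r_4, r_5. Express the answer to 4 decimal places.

1.7580, 2.0520, 2.5433, 2.3891

g(1.3) = -11.803000, g(4.3) = 65.507000
r_2 = 4.300000 − 65.507000·(4.300000 − 1.300000) / (65.507000 − (-11.803000)) = 4.300000 − (196.521000)/(77.310000) = 1.758013
g(1.758013) = -8.566666
r_3 = 1.758013 − (-8.566666)·(1.758013 − 4.300000) / (-8.566666 − 65.507000) = 1.758013 − (21.776352)/(-74.073666) = 2.051996
g(2.051996) = -5.359691
r_4 = 2.051996 − (-5.359691)·(2.051996 − 1.758013) / (-5.359691 − (-8.566666)) = 2.051996 − (-1.575655)/(3.206975) = 2.543317
g(2.543317) = 2.451344
r_5 = 2.543317 − 2.451344·(2.543317 − 2.051996) / (2.451344 − (-5.359691)) = 2.543317 − (1.204397)/(7.811035) = 2.389125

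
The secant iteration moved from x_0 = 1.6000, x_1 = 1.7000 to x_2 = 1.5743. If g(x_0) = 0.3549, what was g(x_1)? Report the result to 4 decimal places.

1.7358

The secant line through (1.6000, 0.3549) and (1.7000, g(x_1)) crosses zero at x_2 = 1.5743.
So (1.6000, 0.3549), (1.7000, g(x_1)), (1.5743, 0) are collinear:
g(x_1) = 0.3549 · (1.7000 − 1.5743) / (1.6000 − 1.5743) = 0.3549 · (0.125700)/(0.025700) = 1.735834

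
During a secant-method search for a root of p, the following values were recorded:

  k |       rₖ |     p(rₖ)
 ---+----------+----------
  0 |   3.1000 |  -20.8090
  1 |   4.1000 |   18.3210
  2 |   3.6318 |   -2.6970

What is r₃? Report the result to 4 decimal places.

r₃ = 3.6318 − (-2.6970)·(3.6318 − 4.1000) / (-2.6970 − 18.3210)
   = 3.6318 − (1.262735)/(-21.018000) = 3.691879

3.6919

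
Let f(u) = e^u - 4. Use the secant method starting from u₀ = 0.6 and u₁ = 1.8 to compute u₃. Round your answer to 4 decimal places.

1.3531

f(0.6) = -2.177881, f(1.8) = 2.049647
u₂ = 1.800000 − 2.049647·(1.800000 − 0.600000) / (2.049647 − (-2.177881)) = 1.800000 − (2.459577)/(4.227529) = 1.218200
f(1.218200) = -0.618904
u₃ = 1.218200 − (-0.618904)·(1.218200 − 1.800000) / (-0.618904 − 2.049647) = 1.218200 − (0.360079)/(-2.668552) = 1.353134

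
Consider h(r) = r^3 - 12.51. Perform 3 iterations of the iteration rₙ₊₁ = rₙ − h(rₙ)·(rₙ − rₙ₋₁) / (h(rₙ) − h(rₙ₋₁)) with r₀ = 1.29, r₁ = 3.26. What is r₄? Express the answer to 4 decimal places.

h(1.29) = -10.363311, h(3.26) = 22.135976
r₂ = 3.260000 − 22.135976·(3.260000 − 1.290000) / (22.135976 − (-10.363311)) = 3.260000 − (43.607873)/(32.499287) = 1.918190
h(1.918190) = -5.452112
r₃ = 1.918190 − (-5.452112)·(1.918190 − 3.260000) / (-5.452112 − 22.135976) = 1.918190 − (7.315699)/(-27.588088) = 2.183366
h(2.183366) = -2.101706
r₄ = 2.183366 − (-2.101706)·(2.183366 − 1.918190) / (-2.101706 − (-5.452112)) = 2.183366 − (-0.557322)/(3.350406) = 2.349710

2.3497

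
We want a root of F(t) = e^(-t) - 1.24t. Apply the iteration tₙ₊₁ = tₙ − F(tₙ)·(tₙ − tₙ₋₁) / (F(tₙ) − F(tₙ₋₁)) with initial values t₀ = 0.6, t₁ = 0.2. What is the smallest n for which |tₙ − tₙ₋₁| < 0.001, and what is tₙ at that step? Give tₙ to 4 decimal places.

F(0.6) = -0.195188, F(0.2) = 0.570731
t₂ = 0.200000 − 0.570731·(-0.400000)/(0.765919) = 0.498063;  |Δ| = 0.298063
F(0.498063) = -0.009892
t₃ = 0.498063 − (-0.009892)·(0.298063)/(-0.580623) = 0.492985;  |Δ| = 0.005078
F(0.492985) = -0.000501
t₄ = 0.492985 − (-0.000501)·(-0.005078)/(0.009390) = 0.492714;  |Δ| = 0.000271
|t₄ − t₃| = 0.000271 < 0.001

n = 4, tₙ = 0.4927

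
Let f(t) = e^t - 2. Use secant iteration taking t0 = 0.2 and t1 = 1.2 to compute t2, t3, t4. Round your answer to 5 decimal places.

0.57099, 0.66431, 0.69495

f(0.2) = -0.7785972, f(1.2) = 1.3201169
t2 = 1.2000000 − 1.3201169·(1.2000000 − 0.2000000) / (1.3201169 − (-0.7785972)) = 1.2000000 − (1.3201169)/(2.0987142) = 0.5709877
f(0.5709877) = -0.2299855
t3 = 0.5709877 − (-0.2299855)·(0.5709877 − 1.2000000) / (-0.2299855 − 1.3201169) = 0.5709877 − (0.1446637)/(-1.5501024) = 0.6643130
f(0.6643130) = -0.0568449
t4 = 0.6643130 − (-0.0568449)·(0.6643130 − 0.5709877) / (-0.0568449 − (-0.2299855)) = 0.6643130 − (-0.0053051)/(0.1731406) = 0.6949532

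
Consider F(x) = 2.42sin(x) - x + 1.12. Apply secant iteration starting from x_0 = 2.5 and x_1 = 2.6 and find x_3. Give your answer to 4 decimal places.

2.5231

F(2.5) = 0.068303, F(2.6) = -0.232487
x_2 = 2.600000 − (-0.232487)·(2.600000 − 2.500000) / (-0.232487 − 0.068303) = 2.600000 − (-0.023249)/(-0.300789) = 2.522708
F(2.522708) = 0.001200
x_3 = 2.522708 − 0.001200·(2.522708 − 2.600000) / (0.001200 − (-0.232487)) = 2.522708 − (-0.000093)/(0.233687) = 2.523105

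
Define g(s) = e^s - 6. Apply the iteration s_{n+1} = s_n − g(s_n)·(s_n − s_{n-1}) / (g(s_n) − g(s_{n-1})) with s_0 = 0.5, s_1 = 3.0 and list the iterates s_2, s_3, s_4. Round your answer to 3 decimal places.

1.090, 1.428, 1.945

g(0.5) = -4.35128, g(3.0) = 14.08554
s_2 = 3.00000 − 14.08554·(3.00000 − 0.50000) / (14.08554 − (-4.35128)) = 3.00000 − (35.21384)/(18.43682) = 1.09003
g(1.09003) = -3.02565
s_3 = 1.09003 − (-3.02565)·(1.09003 − 3.00000) / (-3.02565 − 14.08554) = 1.09003 − (5.77891)/(-17.11119) = 1.42775
g(1.42775) = -1.83068
s_4 = 1.42775 − (-1.83068)·(1.42775 − 1.09003) / (-1.83068 − (-3.02565)) = 1.42775 − (-0.61827)/(1.19497) = 1.94515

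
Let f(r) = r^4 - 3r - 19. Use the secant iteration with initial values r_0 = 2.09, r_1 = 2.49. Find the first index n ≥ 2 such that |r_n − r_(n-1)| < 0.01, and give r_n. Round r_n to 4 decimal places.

f(2.09) = -6.189702, f(2.49) = 11.971240
r_2 = 2.490000 − 11.971240·(0.400000)/(18.160942) = 2.226330;  |Δ| = 0.263670
f(2.226330) = -1.111650
r_3 = 2.226330 − (-1.111650)·(-0.263670)/(-13.082890) = 2.248734;  |Δ| = 0.022404
f(2.248734) = -0.174931
r_4 = 2.248734 − (-0.174931)·(0.022404)/(0.936719) = 2.252918;  |Δ| = 0.004184
|r_4 − r_3| = 0.004184 < 0.01

n = 4, r_n = 2.2529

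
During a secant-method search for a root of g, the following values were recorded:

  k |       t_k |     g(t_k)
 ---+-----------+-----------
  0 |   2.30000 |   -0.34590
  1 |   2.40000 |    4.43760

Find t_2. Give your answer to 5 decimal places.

2.30723

t_2 = 2.40000 − 4.43760·(2.40000 − 2.30000) / (4.43760 − (-0.34590))
   = 2.40000 − (0.4437600)/(4.7835000) = 2.3072311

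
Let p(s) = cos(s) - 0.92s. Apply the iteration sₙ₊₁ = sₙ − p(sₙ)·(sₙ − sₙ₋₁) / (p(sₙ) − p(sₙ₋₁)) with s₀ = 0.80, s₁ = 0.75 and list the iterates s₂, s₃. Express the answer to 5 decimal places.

p(0.80) = -0.0392933, p(0.75) = 0.0416889
s₂ = 0.7500000 − 0.0416889·(0.7500000 − 0.8000000) / (0.0416889 − (-0.0392933)) = 0.7500000 − (-0.0020844)/(0.0809822) = 0.7757395
p(0.7757395) = 0.0002230
s₃ = 0.7757395 − 0.0002230·(0.7757395 − 0.7500000) / (0.0002230 − 0.0416889) = 0.7757395 − (0.0000057)/(-0.0414659) = 0.7758780

0.77574, 0.77588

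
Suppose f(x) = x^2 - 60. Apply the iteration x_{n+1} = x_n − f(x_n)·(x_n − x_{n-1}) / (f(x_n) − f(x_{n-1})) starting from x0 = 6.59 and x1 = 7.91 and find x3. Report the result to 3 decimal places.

7.746

f(6.59) = -16.57190, f(7.91) = 2.56810
x2 = 7.91000 − 2.56810·(7.91000 − 6.59000) / (2.56810 − (-16.57190)) = 7.91000 − (3.38989)/(19.14000) = 7.73289
f(7.73289) = -0.20242
x3 = 7.73289 − (-0.20242)·(7.73289 − 7.91000) / (-0.20242 − 2.56810) = 7.73289 − (0.03585)/(-2.77052) = 7.74583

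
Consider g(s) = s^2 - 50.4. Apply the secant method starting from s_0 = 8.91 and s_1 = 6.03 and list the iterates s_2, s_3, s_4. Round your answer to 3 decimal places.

g(8.91) = 28.98810, g(6.03) = -14.03910
s_2 = 6.03000 − (-14.03910)·(6.03000 − 8.91000) / (-14.03910 − 28.98810) = 6.03000 − (40.43261)/(-43.02720) = 6.96970
g(6.96970) = -1.82330
s_3 = 6.96970 − (-1.82330)·(6.96970 − 6.03000) / (-1.82330 − (-14.03910)) = 6.96970 − (-1.71335)/(12.21580) = 7.10996
g(7.10996) = 0.15147
s_4 = 7.10996 − 0.15147·(7.10996 − 6.96970) / (0.15147 − (-1.82330)) = 7.10996 − (0.02124)/(1.97477) = 7.09920

6.970, 7.110, 7.099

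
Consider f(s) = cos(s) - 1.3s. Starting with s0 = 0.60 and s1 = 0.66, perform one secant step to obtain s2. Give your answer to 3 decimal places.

0.624

f(0.60) = 0.04534, f(0.66) = -0.06801
s2 = 0.66000 − (-0.06801)·(0.66000 − 0.60000) / (-0.06801 − 0.04534) = 0.66000 − (-0.00408)/(-0.11334) = 0.62400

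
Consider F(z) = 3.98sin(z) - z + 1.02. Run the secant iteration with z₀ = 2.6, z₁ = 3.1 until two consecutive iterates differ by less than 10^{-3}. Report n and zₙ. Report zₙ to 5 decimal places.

n = 4, zₙ = 2.70456

F(2.6) = 0.4716955, F(3.1) = -1.9145090
z₂ = 3.1000000 − (-1.9145090)·(0.5000000)/(-2.3862044) = 2.6988380;  |Δ| = 0.4011620
F(2.6988380) = 0.0263138
z₃ = 2.6988380 − 0.0263138·(-0.4011620)/(1.9408227) = 2.7042770;  |Δ| = 0.0054390
F(2.7042770) = 0.0012899
z₄ = 2.7042770 − 0.0012899·(0.0054390)/(-0.0250239) = 2.7045574;  |Δ| = 0.0002804
|z₄ − z₃| = 0.0002804 < 10^{-3}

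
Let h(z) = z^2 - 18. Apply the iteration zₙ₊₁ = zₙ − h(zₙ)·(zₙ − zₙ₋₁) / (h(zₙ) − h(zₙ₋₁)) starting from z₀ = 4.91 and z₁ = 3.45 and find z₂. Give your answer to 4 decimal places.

h(4.91) = 6.108100, h(3.45) = -6.097500
z₂ = 3.450000 − (-6.097500)·(3.450000 − 4.910000) / (-6.097500 − 6.108100) = 3.450000 − (8.902350)/(-12.205600) = 4.179366

4.1794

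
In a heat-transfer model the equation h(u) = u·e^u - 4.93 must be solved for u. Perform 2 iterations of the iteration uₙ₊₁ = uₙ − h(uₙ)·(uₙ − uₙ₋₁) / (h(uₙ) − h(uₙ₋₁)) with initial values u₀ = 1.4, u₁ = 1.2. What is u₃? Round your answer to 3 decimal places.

1.319

h(1.4) = 0.74728, h(1.2) = -0.94586
u₂ = 1.20000 − (-0.94586)·(1.20000 − 1.40000) / (-0.94586 − 0.74728) = 1.20000 − (0.18917)/(-1.69314) = 1.31173
h(1.31173) = -0.06010
u₃ = 1.31173 − (-0.06010)·(1.31173 − 1.20000) / (-0.06010 − (-0.94586)) = 1.31173 − (-0.00671)/(0.88576) = 1.31931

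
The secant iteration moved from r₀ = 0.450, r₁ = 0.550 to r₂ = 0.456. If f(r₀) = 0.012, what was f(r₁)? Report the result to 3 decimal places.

The secant line through (0.450, 0.012) and (0.550, f(r₁)) crosses zero at r₂ = 0.456.
So (0.450, 0.012), (0.550, f(r₁)), (0.456, 0) are collinear:
f(r₁) = 0.012 · (0.550 − 0.456) / (0.450 − 0.456) = 0.012 · (0.09400)/(-0.00600) = -0.18800

-0.188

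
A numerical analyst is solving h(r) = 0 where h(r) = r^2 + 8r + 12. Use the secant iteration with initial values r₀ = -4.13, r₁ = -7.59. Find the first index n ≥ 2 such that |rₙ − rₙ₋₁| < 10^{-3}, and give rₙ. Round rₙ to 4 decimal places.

n = 7, rₙ = -6.0000

h(-4.13) = -3.983100, h(-7.59) = 8.888100
r₂ = -7.590000 − 8.888100·(-3.460000)/(12.871200) = -5.200726;  |Δ| = 2.389274
h(-5.200726) = -2.558258
r₃ = -5.200726 − (-2.558258)·(2.389274)/(-11.446358) = -5.734728;  |Δ| = 0.534002
h(-5.734728) = -0.990719
r₄ = -5.734728 − (-0.990719)·(-0.534002)/(1.567538) = -6.072229;  |Δ| = 0.337501
h(-6.072229) = 0.294133
r₅ = -6.072229 − 0.294133·(-0.337501)/(1.284853) = -5.994967;  |Δ| = 0.077262
h(-5.994967) = -0.020107
r₆ = -5.994967 − (-0.020107)·(0.077262)/(-0.314240) = -5.999911;  |Δ| = 0.004944
h(-5.999911) = -0.000358
r₇ = -5.999911 − (-0.000358)·(-0.004944)/(0.019749) = -6.000000;  |Δ| = 0.000089
|r₇ − r₆| = 0.000089 < 10^{-3}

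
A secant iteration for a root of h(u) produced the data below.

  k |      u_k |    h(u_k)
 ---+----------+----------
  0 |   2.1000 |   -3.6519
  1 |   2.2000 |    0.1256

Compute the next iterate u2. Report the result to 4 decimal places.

2.1967

u2 = 2.2000 − 0.1256·(2.2000 − 2.1000) / (0.1256 − (-3.6519))
   = 2.2000 − (0.012560)/(3.777500) = 2.196675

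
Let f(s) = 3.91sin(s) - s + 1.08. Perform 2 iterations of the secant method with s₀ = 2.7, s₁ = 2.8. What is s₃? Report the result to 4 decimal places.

f(2.7) = 0.051055, f(2.8) = -0.410196
s₂ = 2.800000 − (-0.410196)·(2.800000 − 2.700000) / (-0.410196 − 0.051055) = 2.800000 − (-0.041020)/(-0.461252) = 2.711069
f(2.711069) = 0.000757
s₃ = 2.711069 − 0.000757·(2.711069 − 2.800000) / (0.000757 − (-0.410196)) = 2.711069 − (-0.000067)/(0.410954) = 2.711233

2.7112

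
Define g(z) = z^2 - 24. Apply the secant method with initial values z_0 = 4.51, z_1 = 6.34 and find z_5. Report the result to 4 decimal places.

4.8990

g(4.51) = -3.659900, g(6.34) = 16.195600
z_2 = 6.340000 − 16.195600·(6.340000 − 4.510000) / (16.195600 − (-3.659900)) = 6.340000 − (29.637948)/(19.855500) = 4.847318
g(4.847318) = -0.503508
z_3 = 4.847318 − (-0.503508)·(4.847318 − 6.340000) / (-0.503508 − 16.195600) = 4.847318 − (0.751578)/(-16.699108) = 4.892325
g(4.892325) = -0.065156
z_4 = 4.892325 − (-0.065156)·(4.892325 − 4.847318) / (-0.065156 − (-0.503508)) = 4.892325 − (-0.002932)/(0.438353) = 4.899015
g(4.899015) = 0.000346
z_5 = 4.899015 − 0.000346·(4.899015 − 4.892325) / (0.000346 − (-0.065156)) = 4.899015 − (0.000002)/(0.065501) = 4.898979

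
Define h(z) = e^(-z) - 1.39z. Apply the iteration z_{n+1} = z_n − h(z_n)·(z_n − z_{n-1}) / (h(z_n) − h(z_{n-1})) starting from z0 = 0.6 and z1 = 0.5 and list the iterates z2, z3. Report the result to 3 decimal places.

h(0.6) = -0.28519, h(0.5) = -0.08847
z2 = 0.50000 − (-0.08847)·(0.50000 − 0.60000) / (-0.08847 − (-0.28519)) = 0.50000 − (0.00885)/(0.19672) = 0.45503
h(0.45503) = 0.00194
z3 = 0.45503 − 0.00194·(0.45503 − 0.50000) / (0.00194 − (-0.08847)) = 0.45503 − (-0.00009)/(0.09041) = 0.45599

0.455, 0.456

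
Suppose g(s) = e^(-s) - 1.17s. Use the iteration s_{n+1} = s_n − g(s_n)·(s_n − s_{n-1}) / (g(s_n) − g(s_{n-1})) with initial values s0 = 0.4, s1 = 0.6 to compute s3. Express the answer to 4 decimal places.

g(0.4) = 0.202320, g(0.6) = -0.153188
s2 = 0.600000 − (-0.153188)·(0.600000 − 0.400000) / (-0.153188 − 0.202320) = 0.600000 − (-0.030638)/(-0.355508) = 0.513820
g(0.513820) = -0.002964
s3 = 0.513820 − (-0.002964)·(0.513820 − 0.600000) / (-0.002964 − (-0.153188)) = 0.513820 − (0.000255)/(0.150225) = 0.512120

0.5121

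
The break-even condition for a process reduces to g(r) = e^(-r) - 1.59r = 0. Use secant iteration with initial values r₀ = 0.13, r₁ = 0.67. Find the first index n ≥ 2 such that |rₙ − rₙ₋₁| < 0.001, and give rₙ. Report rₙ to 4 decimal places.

n = 4, rₙ = 0.4152

g(0.13) = 0.671395, g(0.67) = -0.553591
r₂ = 0.670000 − (-0.553591)·(0.540000)/(-1.224987) = 0.425965;  |Δ| = 0.244035
g(0.425965) = -0.024146
r₃ = 0.425965 − (-0.024146)·(-0.244035)/(0.529446) = 0.414836;  |Δ| = 0.011129
g(0.414836) = 0.000860
r₄ = 0.414836 − 0.000860·(-0.011129)/(0.025005) = 0.415218;  |Δ| = 0.000383
|r₄ − r₃| = 0.000383 < 0.001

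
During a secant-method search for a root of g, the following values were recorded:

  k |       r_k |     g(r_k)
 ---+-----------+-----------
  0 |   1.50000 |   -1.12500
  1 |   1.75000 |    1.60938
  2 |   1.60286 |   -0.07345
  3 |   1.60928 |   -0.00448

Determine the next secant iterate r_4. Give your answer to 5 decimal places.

1.60970

r_4 = 1.60928 − (-0.00448)·(1.60928 − 1.60286) / (-0.00448 − (-0.07345))
   = 1.60928 − (-0.0000288)/(0.0689700) = 1.6096970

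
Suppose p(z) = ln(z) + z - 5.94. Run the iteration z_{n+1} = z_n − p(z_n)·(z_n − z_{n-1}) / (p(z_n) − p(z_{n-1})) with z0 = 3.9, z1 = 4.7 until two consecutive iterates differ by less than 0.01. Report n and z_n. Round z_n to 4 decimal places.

n = 3, z_n = 4.4476

p(3.9) = -0.679023, p(4.7) = 0.307563
z2 = 4.700000 − 0.307563·(0.800000)/(0.986586) = 4.450605;  |Δ| = 0.249395
p(4.450605) = 0.003645
z3 = 4.450605 − 0.003645·(-0.249395)/(-0.303918) = 4.447614;  |Δ| = 0.002991
|z3 − z2| = 0.002991 < 0.01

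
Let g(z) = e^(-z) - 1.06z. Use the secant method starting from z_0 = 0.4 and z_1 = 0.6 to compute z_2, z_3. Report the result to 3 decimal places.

0.548, 0.546

g(0.4) = 0.24632, g(0.6) = -0.08719
z_2 = 0.60000 − (-0.08719)·(0.60000 − 0.40000) / (-0.08719 − 0.24632) = 0.60000 − (-0.01744)/(-0.33351) = 0.54771
g(0.54771) = -0.00231
z_3 = 0.54771 − (-0.00231)·(0.54771 − 0.60000) / (-0.00231 − (-0.08719)) = 0.54771 − (0.00012)/(0.08488) = 0.54629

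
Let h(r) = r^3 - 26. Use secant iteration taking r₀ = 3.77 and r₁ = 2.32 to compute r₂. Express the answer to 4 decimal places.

2.7968

h(3.77) = 27.582633, h(2.32) = -13.512832
r₂ = 2.320000 − (-13.512832)·(2.320000 − 3.770000) / (-13.512832 − 27.582633) = 2.320000 − (19.593606)/(-41.095465) = 2.796783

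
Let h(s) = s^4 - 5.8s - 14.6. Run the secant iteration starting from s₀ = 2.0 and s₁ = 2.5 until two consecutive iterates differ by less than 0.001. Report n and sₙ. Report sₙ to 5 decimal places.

n = 5, sₙ = 2.29897

h(2.0) = -10.2000000, h(2.5) = 9.9625000
s₂ = 2.5000000 − 9.9625000·(0.5000000)/(20.1625000) = 2.2529448;  |Δ| = 0.2470552
h(2.2529448) = -1.9037366
s₃ = 2.2529448 − (-1.9037366)·(-0.2470552)/(-11.8662366) = 2.2925806;  |Δ| = 0.0396358
h(2.2925806) = -0.2722097
s₄ = 2.2925806 − (-0.2722097)·(0.0396358)/(1.6315269) = 2.2991936;  |Δ| = 0.0066130
h(2.2991936) = 0.0095527
s₅ = 2.2991936 − 0.0095527·(0.0066130)/(0.2817624) = 2.2989694;  |Δ| = 0.0002242
|s₅ − s₄| = 0.0002242 < 0.001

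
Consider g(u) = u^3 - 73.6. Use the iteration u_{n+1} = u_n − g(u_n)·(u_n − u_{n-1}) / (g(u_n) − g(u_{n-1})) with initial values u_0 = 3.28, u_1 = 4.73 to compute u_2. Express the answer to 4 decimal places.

g(3.28) = -38.312448, g(4.73) = 32.223817
u_2 = 4.730000 − 32.223817·(4.730000 − 3.280000) / (32.223817 − (-38.312448)) = 4.730000 − (46.724535)/(70.536265) = 4.067581

4.0676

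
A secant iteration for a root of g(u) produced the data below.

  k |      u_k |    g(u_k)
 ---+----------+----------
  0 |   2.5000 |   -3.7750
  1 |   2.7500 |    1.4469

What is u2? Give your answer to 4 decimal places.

u2 = 2.7500 − 1.4469·(2.7500 − 2.5000) / (1.4469 − (-3.7750))
   = 2.7500 − (0.361725)/(5.221900) = 2.680729

2.6807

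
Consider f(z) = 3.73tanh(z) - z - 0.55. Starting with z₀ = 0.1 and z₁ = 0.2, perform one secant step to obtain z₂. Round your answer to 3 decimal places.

0.205

f(0.1) = -0.27824, f(0.2) = -0.01379
z₂ = 0.20000 − (-0.01379)·(0.20000 − 0.10000) / (-0.01379 − (-0.27824)) = 0.20000 − (-0.00138)/(0.26445) = 0.20521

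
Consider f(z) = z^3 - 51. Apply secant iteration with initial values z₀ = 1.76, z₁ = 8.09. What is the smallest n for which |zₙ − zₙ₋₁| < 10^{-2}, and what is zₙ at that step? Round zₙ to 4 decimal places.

f(1.76) = -45.548224, f(8.09) = 478.475129
z₂ = 8.090000 − 478.475129·(6.330000)/(524.023353) = 2.310205;  |Δ| = 5.779795
f(2.310205) = -38.670327
z₃ = 2.310205 − (-38.670327)·(-5.779795)/(-517.145456) = 2.742398;  |Δ| = 0.432193
f(2.742398) = -30.375123
z₄ = 2.742398 − (-30.375123)·(0.432193)/(8.295204) = 4.324988;  |Δ| = 1.582590
f(4.324988) = 29.901168
z₅ = 4.324988 − 29.901168·(1.582590)/(60.276291) = 3.539915;  |Δ| = 0.785073
f(3.539915) = -6.641331
z₆ = 3.539915 − (-6.641331)·(-0.785073)/(-36.542499) = 3.682596;  |Δ| = 0.142681
f(3.682596) = -1.058413
z₇ = 3.682596 − (-1.058413)·(0.142681)/(5.582918) = 3.709646;  |Δ| = 0.027050
f(3.709646) = 0.050191
z₈ = 3.709646 − 0.050191·(0.027050)/(1.108604) = 3.708421;  |Δ| = 0.001225
|z₈ − z₇| = 0.001225 < 10^{-2}

n = 8, zₙ = 3.7084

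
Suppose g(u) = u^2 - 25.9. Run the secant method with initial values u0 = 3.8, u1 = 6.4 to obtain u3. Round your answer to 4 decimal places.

5.0700

g(3.8) = -11.460000, g(6.4) = 15.060000
u2 = 6.400000 − 15.060000·(6.400000 − 3.800000) / (15.060000 − (-11.460000)) = 6.400000 − (39.156000)/(26.520000) = 4.923529
g(4.923529) = -1.658858
u3 = 4.923529 − (-1.658858)·(4.923529 − 6.400000) / (-1.658858 − 15.060000) = 4.923529 − (2.449255)/(-16.718858) = 5.070026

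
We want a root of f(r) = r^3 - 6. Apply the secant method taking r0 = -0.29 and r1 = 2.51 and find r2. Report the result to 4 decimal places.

f(-0.29) = -6.024389, f(2.51) = 9.813251
r2 = 2.510000 − 9.813251·(2.510000 − (-0.290000)) / (9.813251 − (-6.024389)) = 2.510000 − (27.477103)/(15.837640) = 0.775076

0.7751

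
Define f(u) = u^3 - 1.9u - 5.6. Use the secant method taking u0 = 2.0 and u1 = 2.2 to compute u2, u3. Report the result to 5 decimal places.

2.12346, 2.12839

f(2.0) = -1.4000000, f(2.2) = 0.8680000
u2 = 2.2000000 − 0.8680000·(2.2000000 − 2.0000000) / (0.8680000 − (-1.4000000)) = 2.2000000 − (0.1736000)/(2.2680000) = 2.1234568
f(2.1234568) = -0.0597553
u3 = 2.1234568 − (-0.0597553)·(2.1234568 − 2.2000000) / (-0.0597553 − 0.8680000) = 2.1234568 − (0.0045739)/(-0.9277553) = 2.1283868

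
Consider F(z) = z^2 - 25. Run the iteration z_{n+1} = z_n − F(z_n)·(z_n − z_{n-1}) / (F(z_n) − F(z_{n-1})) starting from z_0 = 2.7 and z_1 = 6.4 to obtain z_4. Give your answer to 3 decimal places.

5.002

F(2.7) = -17.71000, F(6.4) = 15.96000
z_2 = 6.40000 − 15.96000·(6.40000 − 2.70000) / (15.96000 − (-17.71000)) = 6.40000 − (59.05200)/(33.67000) = 4.64615
F(4.64615) = -3.41325
z_3 = 4.64615 − (-3.41325)·(4.64615 − 6.40000) / (-3.41325 − 15.96000) = 4.64615 − (5.98632)/(-19.37325) = 4.95515
F(4.95515) = -0.44646
z_4 = 4.95515 − (-0.44646)·(4.95515 − 4.64615) / (-0.44646 − (-3.41325)) = 4.95515 − (-0.13795)/(2.96680) = 5.00165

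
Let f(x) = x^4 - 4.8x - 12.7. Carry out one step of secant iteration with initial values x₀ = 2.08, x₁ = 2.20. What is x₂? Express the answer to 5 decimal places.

f(2.08) = -3.9662630, f(2.20) = 0.1656000
x₂ = 2.2000000 − 0.1656000·(2.2000000 − 2.0800000) / (0.1656000 − (-3.9662630)) = 2.2000000 − (0.0198720)/(4.1318630) = 2.1951905

2.19519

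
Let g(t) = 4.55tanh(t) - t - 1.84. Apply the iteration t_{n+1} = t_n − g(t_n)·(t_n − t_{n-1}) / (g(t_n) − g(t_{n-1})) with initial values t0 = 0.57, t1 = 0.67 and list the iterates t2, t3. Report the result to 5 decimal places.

0.60004, 0.59831

g(0.57) = -0.0651153, g(0.67) = 0.1516585
t2 = 0.6700000 − 0.1516585·(0.6700000 − 0.5700000) / (0.1516585 − (-0.0651153)) = 0.6700000 − (0.0151658)/(0.2167738) = 0.6000384
g(0.6000384) = 0.0036614
t3 = 0.6000384 − 0.0036614·(0.6000384 − 0.6700000) / (0.0036614 − 0.1516585) = 0.6000384 − (-0.0002562)/(-0.1479971) = 0.5983075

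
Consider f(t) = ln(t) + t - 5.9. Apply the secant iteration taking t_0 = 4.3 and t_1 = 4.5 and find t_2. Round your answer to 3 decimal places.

4.415

f(4.3) = -0.14138, f(4.5) = 0.10408
t_2 = 4.50000 − 0.10408·(4.50000 − 4.30000) / (0.10408 − (-0.14138)) = 4.50000 − (0.02082)/(0.24546) = 4.41520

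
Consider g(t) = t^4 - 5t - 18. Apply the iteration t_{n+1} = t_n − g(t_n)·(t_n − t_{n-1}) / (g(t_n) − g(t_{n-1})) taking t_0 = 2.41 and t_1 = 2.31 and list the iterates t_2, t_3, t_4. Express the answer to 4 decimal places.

g(2.41) = 3.684026, g(2.31) = -1.076037
t_2 = 2.310000 − (-1.076037)·(2.310000 − 2.410000) / (-1.076037 − 3.684026) = 2.310000 − (0.107604)/(-4.760062) = 2.332606
g(2.332606) = -0.058019
t_3 = 2.332606 − (-0.058019)·(2.332606 − 2.310000) / (-0.058019 − (-1.076037)) = 2.332606 − (-0.001312)/(1.018018) = 2.333894
g(2.333894) = 0.000999
t_4 = 2.333894 − 0.000999·(2.333894 − 2.332606) / (0.000999 − (-0.058019)) = 2.333894 − (0.000001)/(0.059018) = 2.333872

2.3326, 2.3339, 2.3339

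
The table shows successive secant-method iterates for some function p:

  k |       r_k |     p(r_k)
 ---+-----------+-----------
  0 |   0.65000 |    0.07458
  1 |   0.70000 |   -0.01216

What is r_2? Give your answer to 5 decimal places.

0.69299

r_2 = 0.70000 − (-0.01216)·(0.70000 − 0.65000) / (-0.01216 − 0.07458)
   = 0.70000 − (-0.0006080)/(-0.0867400) = 0.6929905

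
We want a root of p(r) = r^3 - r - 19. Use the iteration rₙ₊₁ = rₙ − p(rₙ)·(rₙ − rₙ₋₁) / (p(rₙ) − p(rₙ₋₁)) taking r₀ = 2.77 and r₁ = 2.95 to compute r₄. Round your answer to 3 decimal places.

p(2.77) = -0.51607, p(2.95) = 3.72238
r₂ = 2.95000 − 3.72238·(2.95000 − 2.77000) / (3.72238 − (-0.51607)) = 2.95000 − (0.67003)/(4.23844) = 2.79192
p(2.79192) = -0.02949
r₃ = 2.79192 − (-0.02949)·(2.79192 − 2.95000) / (-0.02949 − 3.72238) = 2.79192 − (0.00466)/(-3.75187) = 2.79316
p(2.79316) = -0.00166
r₄ = 2.79316 − (-0.00166)·(2.79316 − 2.79192) / (-0.00166 − (-0.02949)) = 2.79316 − (0.00000)/(0.02783) = 2.79323

2.793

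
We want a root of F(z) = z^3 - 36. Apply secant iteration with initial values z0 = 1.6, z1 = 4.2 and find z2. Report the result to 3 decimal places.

2.785

F(1.6) = -31.90400, F(4.2) = 38.08800
z2 = 4.20000 − 38.08800·(4.20000 − 1.60000) / (38.08800 − (-31.90400)) = 4.20000 − (99.02880)/(69.99200) = 2.78514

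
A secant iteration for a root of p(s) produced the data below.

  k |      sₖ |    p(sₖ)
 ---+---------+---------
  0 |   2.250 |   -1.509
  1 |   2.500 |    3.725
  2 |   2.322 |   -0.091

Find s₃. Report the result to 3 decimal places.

2.326

s₃ = 2.322 − (-0.091)·(2.322 − 2.500) / (-0.091 − 3.725)
   = 2.322 − (0.01620)/(-3.81600) = 2.32624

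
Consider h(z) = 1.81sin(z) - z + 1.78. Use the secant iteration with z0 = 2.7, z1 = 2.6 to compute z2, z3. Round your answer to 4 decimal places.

2.6436, 2.6440

h(2.7) = -0.146442, h(2.6) = 0.113057
z2 = 2.600000 − 0.113057·(2.600000 − 2.700000) / (0.113057 − (-0.146442)) = 2.600000 − (-0.011306)/(0.259500) = 2.643567
h(2.643567) = 0.001054
z3 = 2.643567 − 0.001054·(2.643567 − 2.600000) / (0.001054 − 0.113057) = 2.643567 − (0.000046)/(-0.112003) = 2.643978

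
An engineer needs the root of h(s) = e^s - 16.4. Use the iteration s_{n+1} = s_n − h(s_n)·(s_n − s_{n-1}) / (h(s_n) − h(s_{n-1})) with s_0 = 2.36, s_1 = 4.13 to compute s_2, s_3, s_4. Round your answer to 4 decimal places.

2.5593, 2.6701, 2.8134

h(2.36) = -5.809049, h(4.13) = 45.777923
s_2 = 4.130000 − 45.777923·(4.130000 − 2.360000) / (45.777923 − (-5.809049)) = 4.130000 − (81.026924)/(51.586971) = 2.559314
h(2.559314) = -3.473051
s_3 = 2.559314 − (-3.473051)·(2.559314 − 4.130000) / (-3.473051 − 45.777923) = 2.559314 − (5.455072)/(-49.250974) = 2.670075
h(2.670075) = -1.958949
s_4 = 2.670075 − (-1.958949)·(2.670075 − 2.559314) / (-1.958949 − (-3.473051)) = 2.670075 − (-0.216975)/(1.514102) = 2.813377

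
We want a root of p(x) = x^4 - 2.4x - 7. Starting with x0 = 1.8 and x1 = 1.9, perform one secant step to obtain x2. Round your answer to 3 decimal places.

p(1.8) = -0.82240, p(1.9) = 1.47210
x2 = 1.90000 − 1.47210·(1.90000 − 1.80000) / (1.47210 − (-0.82240)) = 1.90000 − (0.14721)/(2.29450) = 1.83584

1.836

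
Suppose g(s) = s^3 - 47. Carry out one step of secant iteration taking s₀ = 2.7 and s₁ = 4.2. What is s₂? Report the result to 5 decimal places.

3.45316

g(2.7) = -27.3170000, g(4.2) = 27.0880000
s₂ = 4.2000000 − 27.0880000·(4.2000000 − 2.7000000) / (27.0880000 − (-27.3170000)) = 4.2000000 − (40.6320000)/(54.4050000) = 3.4531569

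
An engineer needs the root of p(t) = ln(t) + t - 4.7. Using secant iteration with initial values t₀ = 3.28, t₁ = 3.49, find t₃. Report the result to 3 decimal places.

p(3.28) = -0.23216, p(3.49) = 0.03990
t₂ = 3.49000 − 0.03990·(3.49000 − 3.28000) / (0.03990 − (-0.23216)) = 3.49000 − (0.00838)/(0.27206) = 3.45920
p(3.45920) = 0.00024
t₃ = 3.45920 − 0.00024·(3.45920 − 3.49000) / (0.00024 − 0.03990) = 3.45920 − (-0.00001)/(-0.03966) = 3.45902

3.459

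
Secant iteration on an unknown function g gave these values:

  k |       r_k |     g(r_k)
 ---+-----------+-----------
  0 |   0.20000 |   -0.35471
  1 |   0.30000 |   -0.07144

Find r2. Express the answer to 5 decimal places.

r2 = 0.30000 − (-0.07144)·(0.30000 − 0.20000) / (-0.07144 − (-0.35471))
   = 0.30000 − (-0.0071440)/(0.2832700) = 0.3252198

0.32522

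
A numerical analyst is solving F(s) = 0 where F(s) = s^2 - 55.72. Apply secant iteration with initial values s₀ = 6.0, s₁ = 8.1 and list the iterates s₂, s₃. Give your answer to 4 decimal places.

7.3986, 7.4619

F(6.0) = -19.720000, F(8.1) = 9.890000
s₂ = 8.100000 − 9.890000·(8.100000 − 6.000000) / (9.890000 − (-19.720000)) = 8.100000 − (20.769000)/(29.610000) = 7.398582
F(7.398582) = -0.980991
s₃ = 7.398582 − (-0.980991)·(7.398582 − 8.100000) / (-0.980991 − 9.890000) = 7.398582 − (0.688085)/(-10.870991) = 7.461877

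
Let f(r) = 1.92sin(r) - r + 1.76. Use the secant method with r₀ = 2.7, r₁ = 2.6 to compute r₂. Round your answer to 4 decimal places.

2.6556

f(2.7) = -0.119431, f(2.6) = 0.149763
r₂ = 2.600000 − 0.149763·(2.600000 − 2.700000) / (0.149763 − (-0.119431)) = 2.600000 − (-0.014976)/(0.269193) = 2.655634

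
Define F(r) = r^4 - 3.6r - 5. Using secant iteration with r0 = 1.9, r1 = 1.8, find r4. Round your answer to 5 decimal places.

F(1.9) = 1.1921000, F(1.8) = -0.9824000
r2 = 1.8000000 − (-0.9824000)·(1.8000000 − 1.9000000) / (-0.9824000 − 1.1921000) = 1.8000000 − (0.0982400)/(-2.1745000) = 1.8451782
F(1.8451782) = -0.0507779
r3 = 1.8451782 − (-0.0507779)·(1.8451782 − 1.8000000) / (-0.0507779 − (-0.9824000)) = 1.8451782 − (-0.0022941)/(0.9316221) = 1.8476406
F(1.8476406) = 0.0023597
r4 = 1.8476406 − 0.0023597·(1.8476406 − 1.8451782) / (0.0023597 − (-0.0507779)) = 1.8476406 − (0.0000058)/(0.0531376) = 1.8475313

1.84753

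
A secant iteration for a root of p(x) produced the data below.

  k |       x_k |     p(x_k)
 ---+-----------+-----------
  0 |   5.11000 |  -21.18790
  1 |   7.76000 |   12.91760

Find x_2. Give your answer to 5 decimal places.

x_2 = 7.76000 − 12.91760·(7.76000 − 5.11000) / (12.91760 − (-21.18790))
   = 7.76000 − (34.2316400)/(34.1055000) = 6.7563015

6.75630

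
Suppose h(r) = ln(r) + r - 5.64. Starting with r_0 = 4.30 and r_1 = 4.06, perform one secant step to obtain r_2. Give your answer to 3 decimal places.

h(4.30) = 0.11862, h(4.06) = -0.17882
r_2 = 4.06000 − (-0.17882)·(4.06000 − 4.30000) / (-0.17882 − 0.11862) = 4.06000 − (0.04292)/(-0.29743) = 4.20429

4.204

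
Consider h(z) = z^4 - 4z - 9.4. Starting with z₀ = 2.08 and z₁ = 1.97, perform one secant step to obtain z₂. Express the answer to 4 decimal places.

2.0459

h(2.08) = 0.997737, h(1.97) = -2.218615
z₂ = 1.970000 − (-2.218615)·(1.970000 − 2.080000) / (-2.218615 − 0.997737) = 1.970000 − (0.244048)/(-3.216352) = 2.045877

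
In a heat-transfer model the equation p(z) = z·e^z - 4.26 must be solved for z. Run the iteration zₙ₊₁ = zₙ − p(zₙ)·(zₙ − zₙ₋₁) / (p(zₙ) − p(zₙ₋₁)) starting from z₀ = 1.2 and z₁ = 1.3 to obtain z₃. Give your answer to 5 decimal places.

1.23669

p(1.2) = -0.2758597, p(1.3) = 0.5100857
z₂ = 1.3000000 − 0.5100857·(1.3000000 − 1.2000000) / (0.5100857 − (-0.2758597)) = 1.3000000 − (0.0510086)/(0.7859454) = 1.2350991
p(1.2350991) = -0.0128410
z₃ = 1.2350991 − (-0.0128410)·(1.2350991 − 1.3000000) / (-0.0128410 − 0.5100857) = 1.2350991 − (0.0008334)/(-0.5229266) = 1.2366928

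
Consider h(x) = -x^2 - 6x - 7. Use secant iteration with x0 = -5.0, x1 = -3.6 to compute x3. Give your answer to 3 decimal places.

-4.496

h(-5.0) = -2.00000, h(-3.6) = 1.64000
x2 = -3.60000 − 1.64000·(-3.60000 − (-5.00000)) / (1.64000 − (-2.00000)) = -3.60000 − (2.29600)/(3.64000) = -4.23077
h(-4.23077) = 0.48521
x3 = -4.23077 − 0.48521·(-4.23077 − (-3.60000)) / (0.48521 − 1.64000) = -4.23077 − (-0.30605)/(-1.15479) = -4.49580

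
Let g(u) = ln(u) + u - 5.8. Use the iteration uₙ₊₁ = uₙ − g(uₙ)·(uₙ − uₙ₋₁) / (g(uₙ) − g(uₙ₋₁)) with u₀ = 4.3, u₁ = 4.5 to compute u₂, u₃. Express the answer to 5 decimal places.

4.33372, 4.33360

g(4.3) = -0.0413850, g(4.5) = 0.2040774
u₂ = 4.5000000 − 0.2040774·(4.5000000 − 4.3000000) / (0.2040774 − (-0.0413850)) = 4.5000000 − (0.0408155)/(0.2454624) = 4.3337200
g(4.3337200) = 0.0001463
u₃ = 4.3337200 − 0.0001463·(4.3337200 − 4.5000000) / (0.0001463 − 0.2040774) = 4.3337200 − (-0.0000243)/(-0.2039311) = 4.3336007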